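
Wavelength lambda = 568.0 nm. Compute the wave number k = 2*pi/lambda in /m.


k = 2 * pi / lambda
= 6.2832 / (568.0e-9)
= 6.2832 / 5.6800e-07
= 1.1062e+07 /m

1.1062e+07


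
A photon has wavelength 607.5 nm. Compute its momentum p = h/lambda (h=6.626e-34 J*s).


p = h / lambda
= 6.626e-34 / (607.5e-9)
= 6.626e-34 / 6.0750e-07
= 1.0907e-27 kg*m/s

1.0907e-27


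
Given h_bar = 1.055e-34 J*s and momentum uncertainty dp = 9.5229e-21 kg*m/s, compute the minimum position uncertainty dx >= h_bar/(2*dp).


dx = h_bar / (2 * dp)
= 1.055e-34 / (2 * 9.5229e-21)
= 1.055e-34 / 1.9046e-20
= 5.5393e-15 m

5.5393e-15


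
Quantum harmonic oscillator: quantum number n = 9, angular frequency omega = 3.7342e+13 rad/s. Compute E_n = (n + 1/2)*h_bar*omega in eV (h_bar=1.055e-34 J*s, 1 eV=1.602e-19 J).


E = (n + 1/2) * h_bar * omega
= (9 + 0.5) * 1.055e-34 * 3.7342e+13
= 9.5 * 3.9396e-21
= 3.7426e-20 J
= 0.2336 eV

0.2336


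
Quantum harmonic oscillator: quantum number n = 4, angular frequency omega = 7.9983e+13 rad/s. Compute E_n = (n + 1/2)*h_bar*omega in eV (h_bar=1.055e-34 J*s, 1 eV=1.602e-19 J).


E = (n + 1/2) * h_bar * omega
= (4 + 0.5) * 1.055e-34 * 7.9983e+13
= 4.5 * 8.4382e-21
= 3.7972e-20 J
= 0.237 eV

0.237


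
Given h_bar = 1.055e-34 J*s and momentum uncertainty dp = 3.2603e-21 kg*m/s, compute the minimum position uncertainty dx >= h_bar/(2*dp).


dx = h_bar / (2 * dp)
= 1.055e-34 / (2 * 3.2603e-21)
= 1.055e-34 / 6.5206e-21
= 1.6179e-14 m

1.6179e-14


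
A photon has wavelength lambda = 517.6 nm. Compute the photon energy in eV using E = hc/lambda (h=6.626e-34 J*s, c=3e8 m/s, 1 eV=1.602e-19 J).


E = hc / lambda
= (6.626e-34)(3e8) / (517.6e-9)
= 1.9878e-25 / 5.1760e-07
= 3.8404e-19 J
Converting to eV: 3.8404e-19 / 1.602e-19
= 2.3973 eV

2.3973


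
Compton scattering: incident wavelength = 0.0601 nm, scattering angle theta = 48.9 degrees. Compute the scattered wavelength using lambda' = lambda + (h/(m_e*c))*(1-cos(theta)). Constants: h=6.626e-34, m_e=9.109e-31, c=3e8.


Compton wavelength: h/(m_e*c) = 2.4247e-12 m
d_lambda = 2.4247e-12 * (1 - cos(48.9 deg))
= 2.4247e-12 * 0.342625
= 8.3077e-13 m = 0.000831 nm
lambda' = 0.0601 + 0.000831
= 0.060931 nm

0.060931


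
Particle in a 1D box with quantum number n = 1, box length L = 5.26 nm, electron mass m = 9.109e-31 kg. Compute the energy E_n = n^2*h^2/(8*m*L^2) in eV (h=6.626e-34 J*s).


E = n^2 * h^2 / (8 * m * L^2)
= 1^2 * (6.626e-34)^2 / (8 * 9.109e-31 * (5.26e-9)^2)
= 1 * 4.3904e-67 / (8 * 9.109e-31 * 2.7668e-17)
= 2.1776e-21 J
= 0.0136 eV

0.0136


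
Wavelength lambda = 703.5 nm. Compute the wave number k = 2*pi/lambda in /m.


k = 2 * pi / lambda
= 6.2832 / (703.5e-9)
= 6.2832 / 7.0350e-07
= 8.9313e+06 /m

8.9313e+06


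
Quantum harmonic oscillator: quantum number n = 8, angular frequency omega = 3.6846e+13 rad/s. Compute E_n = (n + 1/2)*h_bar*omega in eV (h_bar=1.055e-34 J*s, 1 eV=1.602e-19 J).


E = (n + 1/2) * h_bar * omega
= (8 + 0.5) * 1.055e-34 * 3.6846e+13
= 8.5 * 3.8873e-21
= 3.3042e-20 J
= 0.2063 eV

0.2063


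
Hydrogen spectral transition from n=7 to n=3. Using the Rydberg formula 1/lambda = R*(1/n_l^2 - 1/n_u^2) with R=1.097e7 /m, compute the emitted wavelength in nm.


1/lambda = R * (1/n_l^2 - 1/n_u^2)
= 1.097e7 * (1/3^2 - 1/7^2)
= 1.097e7 * (0.111111 - 0.020408)
= 1.097e7 * 0.090703
= 9.9501e+05 /m
lambda = 1 / 9.9501e+05 = 1005.0137 nm

1005.0137


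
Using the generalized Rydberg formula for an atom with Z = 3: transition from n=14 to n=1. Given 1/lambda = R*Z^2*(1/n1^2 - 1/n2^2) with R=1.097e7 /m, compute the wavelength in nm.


1/lambda = R * Z^2 * (1/n1^2 - 1/n2^2)
= 1.097e7 * 3^2 * (1/1^2 - 1/14^2)
= 1.097e7 * 9 * (1.0 - 0.005102)
= 9.8226e+07 /m
lambda = 1 / 9.8226e+07
= 10.1806 nm

10.1806


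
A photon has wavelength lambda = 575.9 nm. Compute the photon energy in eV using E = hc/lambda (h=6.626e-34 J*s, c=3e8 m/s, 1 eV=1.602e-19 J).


E = hc / lambda
= (6.626e-34)(3e8) / (575.9e-9)
= 1.9878e-25 / 5.7590e-07
= 3.4516e-19 J
Converting to eV: 3.4516e-19 / 1.602e-19
= 2.1546 eV

2.1546


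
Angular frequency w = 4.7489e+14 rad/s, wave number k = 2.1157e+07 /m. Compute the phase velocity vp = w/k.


vp = w / k
= 4.7489e+14 / 2.1157e+07
= 2.2446e+07 m/s

2.2446e+07


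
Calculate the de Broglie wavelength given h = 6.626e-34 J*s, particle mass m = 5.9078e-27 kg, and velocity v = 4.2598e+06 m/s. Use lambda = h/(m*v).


lambda = h / (m * v)
= 6.626e-34 / (5.9078e-27 * 4.2598e+06)
= 6.626e-34 / 2.5166e-20
= 2.6329e-14 m

2.6329e-14


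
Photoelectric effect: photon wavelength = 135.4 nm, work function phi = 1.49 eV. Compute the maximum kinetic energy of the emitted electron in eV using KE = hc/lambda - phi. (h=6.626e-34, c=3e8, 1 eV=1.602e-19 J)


E_photon = hc / lambda
= (6.626e-34)(3e8) / (135.4e-9)
= 1.4681e-18 J
= 9.1641 eV
KE = E_photon - phi
= 9.1641 - 1.49
= 7.6741 eV

7.6741


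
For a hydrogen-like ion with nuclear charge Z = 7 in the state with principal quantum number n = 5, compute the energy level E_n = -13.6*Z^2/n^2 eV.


E_n = -13.6 * Z^2 / n^2
= -13.6 * 7^2 / 5^2
= -13.6 * 49 / 25
= -26.656 eV

-26.656


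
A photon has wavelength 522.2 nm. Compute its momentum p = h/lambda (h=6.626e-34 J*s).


p = h / lambda
= 6.626e-34 / (522.2e-9)
= 6.626e-34 / 5.2220e-07
= 1.2689e-27 kg*m/s

1.2689e-27


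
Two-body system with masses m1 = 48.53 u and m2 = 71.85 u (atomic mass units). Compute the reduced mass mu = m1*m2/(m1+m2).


mu = m1 * m2 / (m1 + m2)
= 48.53 * 71.85 / (48.53 + 71.85)
= 3486.8805 / 120.38
= 28.9656 u

28.9656


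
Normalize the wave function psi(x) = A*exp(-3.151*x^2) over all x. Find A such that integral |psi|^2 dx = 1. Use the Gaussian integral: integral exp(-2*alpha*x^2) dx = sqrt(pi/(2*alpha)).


integral |psi|^2 dx = A^2 * sqrt(pi/(2*alpha)) = 1
A^2 = sqrt(2*alpha/pi)
= sqrt(2 * 3.151 / pi)
= 1.416329
A = sqrt(1.416329)
= 1.1901

1.1901


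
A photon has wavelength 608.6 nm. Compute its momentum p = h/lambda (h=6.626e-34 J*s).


p = h / lambda
= 6.626e-34 / (608.6e-9)
= 6.626e-34 / 6.0860e-07
= 1.0887e-27 kg*m/s

1.0887e-27


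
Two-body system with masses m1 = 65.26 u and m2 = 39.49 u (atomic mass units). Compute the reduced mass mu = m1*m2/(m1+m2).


mu = m1 * m2 / (m1 + m2)
= 65.26 * 39.49 / (65.26 + 39.49)
= 2577.1174 / 104.75
= 24.6026 u

24.6026


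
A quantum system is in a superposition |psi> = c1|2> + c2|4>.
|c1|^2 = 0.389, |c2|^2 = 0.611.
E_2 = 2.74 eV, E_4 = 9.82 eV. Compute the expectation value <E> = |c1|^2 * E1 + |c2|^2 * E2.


<E> = |c1|^2 * E1 + |c2|^2 * E2
= 0.389 * 2.74 + 0.611 * 9.82
= 1.0659 + 6.0
= 7.0659 eV

7.0659


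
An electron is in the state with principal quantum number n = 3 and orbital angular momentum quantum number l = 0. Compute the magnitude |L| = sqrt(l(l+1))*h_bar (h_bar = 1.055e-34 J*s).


L = sqrt(l*(l+1)) * h_bar
= sqrt(0 * 1) * 1.055e-34
= sqrt(0) * 1.055e-34
= 0.0 * 1.055e-34
= 0.0000e+00 J*s

0.0000e+00


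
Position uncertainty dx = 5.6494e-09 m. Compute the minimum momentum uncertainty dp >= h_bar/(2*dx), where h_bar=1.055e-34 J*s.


dp = h_bar / (2 * dx)
= 1.055e-34 / (2 * 5.6494e-09)
= 1.055e-34 / 1.1299e-08
= 9.3373e-27 kg*m/s

9.3373e-27


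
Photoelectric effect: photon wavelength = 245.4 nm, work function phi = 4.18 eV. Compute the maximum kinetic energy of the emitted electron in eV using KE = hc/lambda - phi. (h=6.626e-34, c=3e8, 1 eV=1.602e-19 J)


E_photon = hc / lambda
= (6.626e-34)(3e8) / (245.4e-9)
= 8.1002e-19 J
= 5.0563 eV
KE = E_photon - phi
= 5.0563 - 4.18
= 0.8763 eV

0.8763


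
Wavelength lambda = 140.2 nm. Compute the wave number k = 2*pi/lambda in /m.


k = 2 * pi / lambda
= 6.2832 / (140.2e-9)
= 6.2832 / 1.4020e-07
= 4.4816e+07 /m

4.4816e+07


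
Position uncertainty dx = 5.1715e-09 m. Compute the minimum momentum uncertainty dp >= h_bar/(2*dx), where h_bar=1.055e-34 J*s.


dp = h_bar / (2 * dx)
= 1.055e-34 / (2 * 5.1715e-09)
= 1.055e-34 / 1.0343e-08
= 1.0200e-26 kg*m/s

1.0200e-26


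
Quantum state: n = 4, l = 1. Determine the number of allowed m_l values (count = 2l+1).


m_l ranges from -l to +l in integer steps
So m_l goes from -1 to +1
Count = 2l + 1 = 2*1 + 1
= 3

3


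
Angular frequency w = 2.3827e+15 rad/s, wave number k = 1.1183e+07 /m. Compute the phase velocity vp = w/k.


vp = w / k
= 2.3827e+15 / 1.1183e+07
= 2.1306e+08 m/s

2.1306e+08


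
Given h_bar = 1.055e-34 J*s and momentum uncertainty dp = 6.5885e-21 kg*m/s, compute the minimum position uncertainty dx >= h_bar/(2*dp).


dx = h_bar / (2 * dp)
= 1.055e-34 / (2 * 6.5885e-21)
= 1.055e-34 / 1.3177e-20
= 8.0064e-15 m

8.0064e-15


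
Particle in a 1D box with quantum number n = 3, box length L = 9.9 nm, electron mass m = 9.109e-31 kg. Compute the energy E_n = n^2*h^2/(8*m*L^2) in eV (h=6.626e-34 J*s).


E = n^2 * h^2 / (8 * m * L^2)
= 3^2 * (6.626e-34)^2 / (8 * 9.109e-31 * (9.9e-9)^2)
= 9 * 4.3904e-67 / (8 * 9.109e-31 * 9.8010e-17)
= 5.5324e-21 J
= 0.0345 eV

0.0345


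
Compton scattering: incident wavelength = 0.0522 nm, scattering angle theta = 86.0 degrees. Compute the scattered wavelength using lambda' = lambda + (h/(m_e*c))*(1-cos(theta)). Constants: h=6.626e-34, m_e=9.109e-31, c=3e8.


Compton wavelength: h/(m_e*c) = 2.4247e-12 m
d_lambda = 2.4247e-12 * (1 - cos(86.0 deg))
= 2.4247e-12 * 0.930244
= 2.2556e-12 m = 0.002256 nm
lambda' = 0.0522 + 0.002256
= 0.054456 nm

0.054456


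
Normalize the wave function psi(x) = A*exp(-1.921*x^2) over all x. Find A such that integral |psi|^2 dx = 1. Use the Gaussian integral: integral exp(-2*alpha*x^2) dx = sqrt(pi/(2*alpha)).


integral |psi|^2 dx = A^2 * sqrt(pi/(2*alpha)) = 1
A^2 = sqrt(2*alpha/pi)
= sqrt(2 * 1.921 / pi)
= 1.105869
A = sqrt(1.105869)
= 1.0516

1.0516


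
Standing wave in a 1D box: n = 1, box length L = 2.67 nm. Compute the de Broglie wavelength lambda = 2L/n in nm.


lambda = 2L / n
= 2 * 2.67 / 1
= 5.34 / 1
= 5.34 nm

5.34


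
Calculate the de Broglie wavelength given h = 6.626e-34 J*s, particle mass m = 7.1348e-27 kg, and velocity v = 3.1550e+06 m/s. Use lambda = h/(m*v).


lambda = h / (m * v)
= 6.626e-34 / (7.1348e-27 * 3.1550e+06)
= 6.626e-34 / 2.2510e-20
= 2.9435e-14 m

2.9435e-14


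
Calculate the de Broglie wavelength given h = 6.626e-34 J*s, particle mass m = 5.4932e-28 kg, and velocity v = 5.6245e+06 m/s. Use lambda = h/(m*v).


lambda = h / (m * v)
= 6.626e-34 / (5.4932e-28 * 5.6245e+06)
= 6.626e-34 / 3.0897e-21
= 2.1446e-13 m

2.1446e-13


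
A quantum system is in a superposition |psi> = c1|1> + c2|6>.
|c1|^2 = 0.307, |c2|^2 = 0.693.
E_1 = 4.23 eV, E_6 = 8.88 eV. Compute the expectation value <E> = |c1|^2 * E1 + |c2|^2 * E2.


<E> = |c1|^2 * E1 + |c2|^2 * E2
= 0.307 * 4.23 + 0.693 * 8.88
= 1.2986 + 6.1538
= 7.4524 eV

7.4524


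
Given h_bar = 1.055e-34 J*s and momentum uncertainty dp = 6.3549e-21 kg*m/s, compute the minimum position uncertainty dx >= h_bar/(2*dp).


dx = h_bar / (2 * dp)
= 1.055e-34 / (2 * 6.3549e-21)
= 1.055e-34 / 1.2710e-20
= 8.3007e-15 m

8.3007e-15


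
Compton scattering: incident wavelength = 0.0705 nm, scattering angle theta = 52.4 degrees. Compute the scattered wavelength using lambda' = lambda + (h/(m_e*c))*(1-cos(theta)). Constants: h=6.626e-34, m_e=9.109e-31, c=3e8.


Compton wavelength: h/(m_e*c) = 2.4247e-12 m
d_lambda = 2.4247e-12 * (1 - cos(52.4 deg))
= 2.4247e-12 * 0.389855
= 9.4528e-13 m = 0.000945 nm
lambda' = 0.0705 + 0.000945
= 0.071445 nm

0.071445


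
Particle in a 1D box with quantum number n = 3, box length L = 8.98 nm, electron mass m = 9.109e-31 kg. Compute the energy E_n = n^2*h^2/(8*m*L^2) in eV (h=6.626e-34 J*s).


E = n^2 * h^2 / (8 * m * L^2)
= 3^2 * (6.626e-34)^2 / (8 * 9.109e-31 * (8.98e-9)^2)
= 9 * 4.3904e-67 / (8 * 9.109e-31 * 8.0640e-17)
= 6.7241e-21 J
= 0.042 eV

0.042


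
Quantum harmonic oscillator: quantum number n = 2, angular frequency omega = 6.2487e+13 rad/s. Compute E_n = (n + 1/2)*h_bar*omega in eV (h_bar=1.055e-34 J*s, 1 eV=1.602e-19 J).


E = (n + 1/2) * h_bar * omega
= (2 + 0.5) * 1.055e-34 * 6.2487e+13
= 2.5 * 6.5924e-21
= 1.6481e-20 J
= 0.1029 eV

0.1029


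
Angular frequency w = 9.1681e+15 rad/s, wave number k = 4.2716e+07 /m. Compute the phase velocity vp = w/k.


vp = w / k
= 9.1681e+15 / 4.2716e+07
= 2.1463e+08 m/s

2.1463e+08


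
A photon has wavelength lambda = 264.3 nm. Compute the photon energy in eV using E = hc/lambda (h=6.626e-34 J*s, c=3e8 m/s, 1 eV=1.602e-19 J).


E = hc / lambda
= (6.626e-34)(3e8) / (264.3e-9)
= 1.9878e-25 / 2.6430e-07
= 7.5210e-19 J
Converting to eV: 7.5210e-19 / 1.602e-19
= 4.6948 eV

4.6948


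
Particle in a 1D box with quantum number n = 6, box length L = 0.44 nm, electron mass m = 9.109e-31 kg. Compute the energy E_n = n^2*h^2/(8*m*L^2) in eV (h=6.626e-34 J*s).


E = n^2 * h^2 / (8 * m * L^2)
= 6^2 * (6.626e-34)^2 / (8 * 9.109e-31 * (0.44e-9)^2)
= 36 * 4.3904e-67 / (8 * 9.109e-31 * 1.9360e-19)
= 1.1203e-17 J
= 69.9321 eV

69.9321


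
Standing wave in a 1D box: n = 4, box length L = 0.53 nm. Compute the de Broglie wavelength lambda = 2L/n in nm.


lambda = 2L / n
= 2 * 0.53 / 4
= 1.06 / 4
= 0.265 nm

0.265


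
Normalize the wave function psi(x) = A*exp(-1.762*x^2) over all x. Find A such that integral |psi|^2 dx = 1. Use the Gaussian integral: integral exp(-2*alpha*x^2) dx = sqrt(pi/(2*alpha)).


integral |psi|^2 dx = A^2 * sqrt(pi/(2*alpha)) = 1
A^2 = sqrt(2*alpha/pi)
= sqrt(2 * 1.762 / pi)
= 1.059115
A = sqrt(1.059115)
= 1.0291

1.0291


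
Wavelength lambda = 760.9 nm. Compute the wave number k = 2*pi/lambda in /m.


k = 2 * pi / lambda
= 6.2832 / (760.9e-9)
= 6.2832 / 7.6090e-07
= 8.2576e+06 /m

8.2576e+06


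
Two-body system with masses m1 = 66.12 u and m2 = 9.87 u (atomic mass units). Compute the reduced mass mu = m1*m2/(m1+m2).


mu = m1 * m2 / (m1 + m2)
= 66.12 * 9.87 / (66.12 + 9.87)
= 652.6044 / 75.99
= 8.588 u

8.588


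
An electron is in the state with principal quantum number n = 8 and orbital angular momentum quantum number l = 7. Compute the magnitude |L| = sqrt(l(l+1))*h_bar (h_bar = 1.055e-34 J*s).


L = sqrt(l*(l+1)) * h_bar
= sqrt(7 * 8) * 1.055e-34
= sqrt(56) * 1.055e-34
= 7.4833 * 1.055e-34
= 7.8949e-34 J*s

7.8949e-34


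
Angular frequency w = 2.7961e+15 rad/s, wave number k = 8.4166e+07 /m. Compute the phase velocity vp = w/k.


vp = w / k
= 2.7961e+15 / 8.4166e+07
= 3.3221e+07 m/s

3.3221e+07


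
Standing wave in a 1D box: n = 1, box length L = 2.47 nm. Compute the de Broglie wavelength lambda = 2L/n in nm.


lambda = 2L / n
= 2 * 2.47 / 1
= 4.94 / 1
= 4.94 nm

4.94


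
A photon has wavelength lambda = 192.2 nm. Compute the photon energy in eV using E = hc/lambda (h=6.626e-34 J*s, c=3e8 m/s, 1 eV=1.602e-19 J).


E = hc / lambda
= (6.626e-34)(3e8) / (192.2e-9)
= 1.9878e-25 / 1.9220e-07
= 1.0342e-18 J
Converting to eV: 1.0342e-18 / 1.602e-19
= 6.4559 eV

6.4559


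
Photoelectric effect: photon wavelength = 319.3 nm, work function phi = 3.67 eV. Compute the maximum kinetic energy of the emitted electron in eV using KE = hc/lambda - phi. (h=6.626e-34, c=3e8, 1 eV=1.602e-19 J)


E_photon = hc / lambda
= (6.626e-34)(3e8) / (319.3e-9)
= 6.2255e-19 J
= 3.8861 eV
KE = E_photon - phi
= 3.8861 - 3.67
= 0.2161 eV

0.2161


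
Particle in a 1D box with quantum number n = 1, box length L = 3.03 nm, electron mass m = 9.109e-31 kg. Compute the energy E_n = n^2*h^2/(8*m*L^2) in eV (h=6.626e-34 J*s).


E = n^2 * h^2 / (8 * m * L^2)
= 1^2 * (6.626e-34)^2 / (8 * 9.109e-31 * (3.03e-9)^2)
= 1 * 4.3904e-67 / (8 * 9.109e-31 * 9.1809e-18)
= 6.5623e-21 J
= 0.041 eV

0.041


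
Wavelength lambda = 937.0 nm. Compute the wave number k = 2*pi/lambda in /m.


k = 2 * pi / lambda
= 6.2832 / (937.0e-9)
= 6.2832 / 9.3700e-07
= 6.7056e+06 /m

6.7056e+06


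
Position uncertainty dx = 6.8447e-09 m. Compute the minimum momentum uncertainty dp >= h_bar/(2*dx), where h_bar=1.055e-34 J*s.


dp = h_bar / (2 * dx)
= 1.055e-34 / (2 * 6.8447e-09)
= 1.055e-34 / 1.3689e-08
= 7.7067e-27 kg*m/s

7.7067e-27


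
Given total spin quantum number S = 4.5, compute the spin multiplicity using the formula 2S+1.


Spin multiplicity = 2S + 1
= 2 * 4.5 + 1
= 9.0 + 1
= 10

10


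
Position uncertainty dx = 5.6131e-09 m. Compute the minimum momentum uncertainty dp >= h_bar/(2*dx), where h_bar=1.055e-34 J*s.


dp = h_bar / (2 * dx)
= 1.055e-34 / (2 * 5.6131e-09)
= 1.055e-34 / 1.1226e-08
= 9.3977e-27 kg*m/s

9.3977e-27


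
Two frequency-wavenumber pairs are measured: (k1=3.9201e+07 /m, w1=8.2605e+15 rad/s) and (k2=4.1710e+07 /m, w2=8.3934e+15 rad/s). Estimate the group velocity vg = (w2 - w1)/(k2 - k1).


vg = (w2 - w1) / (k2 - k1)
= (8.3934e+15 - 8.2605e+15) / (4.1710e+07 - 3.9201e+07)
= 1.3290e+14 / 2.5090e+06
= 5.2969e+07 m/s

5.2969e+07


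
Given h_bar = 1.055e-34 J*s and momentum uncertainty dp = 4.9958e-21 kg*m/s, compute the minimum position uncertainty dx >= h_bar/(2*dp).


dx = h_bar / (2 * dp)
= 1.055e-34 / (2 * 4.9958e-21)
= 1.055e-34 / 9.9916e-21
= 1.0559e-14 m

1.0559e-14


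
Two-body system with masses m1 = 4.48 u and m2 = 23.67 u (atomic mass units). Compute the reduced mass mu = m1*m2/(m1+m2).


mu = m1 * m2 / (m1 + m2)
= 4.48 * 23.67 / (4.48 + 23.67)
= 106.0416 / 28.15
= 3.767 u

3.767


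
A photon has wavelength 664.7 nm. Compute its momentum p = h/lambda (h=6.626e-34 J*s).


p = h / lambda
= 6.626e-34 / (664.7e-9)
= 6.626e-34 / 6.6470e-07
= 9.9684e-28 kg*m/s

9.9684e-28


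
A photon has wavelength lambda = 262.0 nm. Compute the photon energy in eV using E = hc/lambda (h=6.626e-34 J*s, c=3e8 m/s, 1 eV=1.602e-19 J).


E = hc / lambda
= (6.626e-34)(3e8) / (262.0e-9)
= 1.9878e-25 / 2.6200e-07
= 7.5870e-19 J
Converting to eV: 7.5870e-19 / 1.602e-19
= 4.736 eV

4.736


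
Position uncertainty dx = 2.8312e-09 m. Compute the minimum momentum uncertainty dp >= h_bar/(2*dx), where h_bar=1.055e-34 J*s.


dp = h_bar / (2 * dx)
= 1.055e-34 / (2 * 2.8312e-09)
= 1.055e-34 / 5.6624e-09
= 1.8632e-26 kg*m/s

1.8632e-26


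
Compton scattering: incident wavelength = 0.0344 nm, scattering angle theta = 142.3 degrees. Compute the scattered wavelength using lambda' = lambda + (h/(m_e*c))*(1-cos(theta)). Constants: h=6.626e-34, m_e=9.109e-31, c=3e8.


Compton wavelength: h/(m_e*c) = 2.4247e-12 m
d_lambda = 2.4247e-12 * (1 - cos(142.3 deg))
= 2.4247e-12 * 1.791224
= 4.3432e-12 m = 0.004343 nm
lambda' = 0.0344 + 0.004343
= 0.038743 nm

0.038743


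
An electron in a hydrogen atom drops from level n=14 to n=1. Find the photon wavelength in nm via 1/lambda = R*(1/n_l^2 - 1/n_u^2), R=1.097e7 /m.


1/lambda = R * (1/n_l^2 - 1/n_u^2)
= 1.097e7 * (1/1^2 - 1/14^2)
= 1.097e7 * (1.0 - 0.005102)
= 1.097e7 * 0.994898
= 1.0914e+07 /m
lambda = 1 / 1.0914e+07 = 91.6252 nm

91.6252


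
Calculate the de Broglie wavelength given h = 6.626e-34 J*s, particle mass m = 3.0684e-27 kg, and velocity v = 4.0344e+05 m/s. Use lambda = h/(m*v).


lambda = h / (m * v)
= 6.626e-34 / (3.0684e-27 * 4.0344e+05)
= 6.626e-34 / 1.2379e-21
= 5.3525e-13 m

5.3525e-13


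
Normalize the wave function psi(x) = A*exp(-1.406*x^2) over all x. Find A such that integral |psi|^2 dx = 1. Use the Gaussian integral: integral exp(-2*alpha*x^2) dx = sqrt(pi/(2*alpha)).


integral |psi|^2 dx = A^2 * sqrt(pi/(2*alpha)) = 1
A^2 = sqrt(2*alpha/pi)
= sqrt(2 * 1.406 / pi)
= 0.946091
A = sqrt(0.946091)
= 0.9727

0.9727


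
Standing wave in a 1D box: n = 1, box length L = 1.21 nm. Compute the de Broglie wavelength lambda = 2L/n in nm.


lambda = 2L / n
= 2 * 1.21 / 1
= 2.42 / 1
= 2.42 nm

2.42


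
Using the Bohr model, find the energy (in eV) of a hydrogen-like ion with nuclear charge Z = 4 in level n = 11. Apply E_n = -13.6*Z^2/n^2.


E_n = -13.6 * Z^2 / n^2
= -13.6 * 4^2 / 11^2
= -13.6 * 16 / 121
= -1.7983 eV

-1.7983


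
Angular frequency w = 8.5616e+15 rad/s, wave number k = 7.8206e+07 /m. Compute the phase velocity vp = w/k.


vp = w / k
= 8.5616e+15 / 7.8206e+07
= 1.0947e+08 m/s

1.0947e+08


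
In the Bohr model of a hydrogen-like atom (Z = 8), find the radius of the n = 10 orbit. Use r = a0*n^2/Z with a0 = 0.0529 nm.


r = a0 * n^2 / Z
= 0.0529 * 10^2 / 8
= 0.0529 * 100 / 8
= 0.6613 nm

0.6613


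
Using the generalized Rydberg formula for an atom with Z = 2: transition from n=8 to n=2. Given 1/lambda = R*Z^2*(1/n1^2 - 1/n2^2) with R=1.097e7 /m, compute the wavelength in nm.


1/lambda = R * Z^2 * (1/n1^2 - 1/n2^2)
= 1.097e7 * 2^2 * (1/2^2 - 1/8^2)
= 1.097e7 * 4 * (0.25 - 0.015625)
= 1.0284e+07 /m
lambda = 1 / 1.0284e+07
= 97.2349 nm

97.2349


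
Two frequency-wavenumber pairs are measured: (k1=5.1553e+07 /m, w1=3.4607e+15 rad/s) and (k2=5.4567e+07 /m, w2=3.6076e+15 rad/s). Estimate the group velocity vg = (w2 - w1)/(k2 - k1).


vg = (w2 - w1) / (k2 - k1)
= (3.6076e+15 - 3.4607e+15) / (5.4567e+07 - 5.1553e+07)
= 1.4690e+14 / 3.0140e+06
= 4.8739e+07 m/s

4.8739e+07


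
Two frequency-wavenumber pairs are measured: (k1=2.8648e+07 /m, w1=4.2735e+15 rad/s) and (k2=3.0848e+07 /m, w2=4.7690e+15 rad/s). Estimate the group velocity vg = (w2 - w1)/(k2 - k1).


vg = (w2 - w1) / (k2 - k1)
= (4.7690e+15 - 4.2735e+15) / (3.0848e+07 - 2.8648e+07)
= 4.9550e+14 / 2.2000e+06
= 2.2523e+08 m/s

2.2523e+08


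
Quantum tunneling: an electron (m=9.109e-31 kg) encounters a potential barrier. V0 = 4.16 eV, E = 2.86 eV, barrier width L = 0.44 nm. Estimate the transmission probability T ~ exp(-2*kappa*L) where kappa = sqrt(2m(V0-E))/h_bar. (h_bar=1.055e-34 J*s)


V0 - E = 1.3 eV = 2.0826e-19 J
kappa = sqrt(2 * m * (V0-E)) / h_bar
= sqrt(2 * 9.109e-31 * 2.0826e-19) / 1.055e-34
= 5.8385e+09 /m
2*kappa*L = 2 * 5.8385e+09 * 0.44e-9
= 5.1379
T = exp(-5.1379) = 5.870153e-03

5.870153e-03


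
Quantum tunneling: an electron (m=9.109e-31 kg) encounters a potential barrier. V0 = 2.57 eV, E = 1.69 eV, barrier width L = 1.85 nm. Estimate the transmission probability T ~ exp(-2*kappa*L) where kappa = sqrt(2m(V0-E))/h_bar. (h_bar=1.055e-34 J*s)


V0 - E = 0.88 eV = 1.4098e-19 J
kappa = sqrt(2 * m * (V0-E)) / h_bar
= sqrt(2 * 9.109e-31 * 1.4098e-19) / 1.055e-34
= 4.8036e+09 /m
2*kappa*L = 2 * 4.8036e+09 * 1.85e-9
= 17.7735
T = exp(-17.7735) = 1.910207e-08

1.910207e-08


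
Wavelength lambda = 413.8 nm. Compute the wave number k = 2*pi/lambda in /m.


k = 2 * pi / lambda
= 6.2832 / (413.8e-9)
= 6.2832 / 4.1380e-07
= 1.5184e+07 /m

1.5184e+07


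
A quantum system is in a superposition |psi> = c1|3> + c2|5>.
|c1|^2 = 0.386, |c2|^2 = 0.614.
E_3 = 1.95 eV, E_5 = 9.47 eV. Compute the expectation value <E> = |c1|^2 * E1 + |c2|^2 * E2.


<E> = |c1|^2 * E1 + |c2|^2 * E2
= 0.386 * 1.95 + 0.614 * 9.47
= 0.7527 + 5.8146
= 6.5673 eV

6.5673


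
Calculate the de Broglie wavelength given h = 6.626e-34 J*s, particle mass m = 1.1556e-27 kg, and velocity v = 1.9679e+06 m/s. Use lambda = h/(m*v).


lambda = h / (m * v)
= 6.626e-34 / (1.1556e-27 * 1.9679e+06)
= 6.626e-34 / 2.2741e-21
= 2.9137e-13 m

2.9137e-13


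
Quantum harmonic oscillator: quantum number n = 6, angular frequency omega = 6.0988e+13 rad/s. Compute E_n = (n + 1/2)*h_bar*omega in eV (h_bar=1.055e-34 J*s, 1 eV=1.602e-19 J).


E = (n + 1/2) * h_bar * omega
= (6 + 0.5) * 1.055e-34 * 6.0988e+13
= 6.5 * 6.4342e-21
= 4.1823e-20 J
= 0.2611 eV

0.2611


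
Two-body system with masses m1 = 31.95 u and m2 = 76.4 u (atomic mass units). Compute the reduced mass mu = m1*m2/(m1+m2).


mu = m1 * m2 / (m1 + m2)
= 31.95 * 76.4 / (31.95 + 76.4)
= 2440.98 / 108.35
= 22.5287 u

22.5287


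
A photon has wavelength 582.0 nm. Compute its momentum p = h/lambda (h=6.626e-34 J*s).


p = h / lambda
= 6.626e-34 / (582.0e-9)
= 6.626e-34 / 5.8200e-07
= 1.1385e-27 kg*m/s

1.1385e-27


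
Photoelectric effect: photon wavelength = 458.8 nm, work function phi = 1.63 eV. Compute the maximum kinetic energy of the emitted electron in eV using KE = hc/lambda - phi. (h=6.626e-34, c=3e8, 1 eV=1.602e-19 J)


E_photon = hc / lambda
= (6.626e-34)(3e8) / (458.8e-9)
= 4.3326e-19 J
= 2.7045 eV
KE = E_photon - phi
= 2.7045 - 1.63
= 1.0745 eV

1.0745


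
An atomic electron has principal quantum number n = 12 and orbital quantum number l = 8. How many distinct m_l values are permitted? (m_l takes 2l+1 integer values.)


m_l ranges from -l to +l in integer steps
So m_l goes from -8 to +8
Count = 2l + 1 = 2*8 + 1
= 17

17


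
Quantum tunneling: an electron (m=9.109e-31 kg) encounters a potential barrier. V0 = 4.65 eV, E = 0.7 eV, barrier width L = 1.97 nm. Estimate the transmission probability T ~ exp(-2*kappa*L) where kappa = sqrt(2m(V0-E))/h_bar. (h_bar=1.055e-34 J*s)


V0 - E = 3.95 eV = 6.3279e-19 J
kappa = sqrt(2 * m * (V0-E)) / h_bar
= sqrt(2 * 9.109e-31 * 6.3279e-19) / 1.055e-34
= 1.0177e+10 /m
2*kappa*L = 2 * 1.0177e+10 * 1.97e-9
= 40.0981
T = exp(-40.0981) = 3.851338e-18

3.851338e-18


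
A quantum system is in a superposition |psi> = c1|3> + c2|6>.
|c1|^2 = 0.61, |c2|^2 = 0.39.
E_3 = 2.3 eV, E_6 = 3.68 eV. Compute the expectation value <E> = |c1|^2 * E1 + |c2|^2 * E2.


<E> = |c1|^2 * E1 + |c2|^2 * E2
= 0.61 * 2.3 + 0.39 * 3.68
= 1.403 + 1.4352
= 2.8382 eV

2.8382


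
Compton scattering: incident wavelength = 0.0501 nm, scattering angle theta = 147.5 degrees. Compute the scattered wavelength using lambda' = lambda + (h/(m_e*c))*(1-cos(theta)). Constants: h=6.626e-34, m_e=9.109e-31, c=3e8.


Compton wavelength: h/(m_e*c) = 2.4247e-12 m
d_lambda = 2.4247e-12 * (1 - cos(147.5 deg))
= 2.4247e-12 * 1.843391
= 4.4697e-12 m = 0.00447 nm
lambda' = 0.0501 + 0.00447
= 0.05457 nm

0.05457


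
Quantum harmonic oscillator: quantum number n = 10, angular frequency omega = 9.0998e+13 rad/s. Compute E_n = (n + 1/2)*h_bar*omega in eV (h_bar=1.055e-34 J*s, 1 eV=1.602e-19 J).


E = (n + 1/2) * h_bar * omega
= (10 + 0.5) * 1.055e-34 * 9.0998e+13
= 10.5 * 9.6003e-21
= 1.0080e-19 J
= 0.6292 eV

0.6292


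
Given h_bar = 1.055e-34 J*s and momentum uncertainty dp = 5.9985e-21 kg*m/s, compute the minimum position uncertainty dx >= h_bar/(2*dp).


dx = h_bar / (2 * dp)
= 1.055e-34 / (2 * 5.9985e-21)
= 1.055e-34 / 1.1997e-20
= 8.7939e-15 m

8.7939e-15


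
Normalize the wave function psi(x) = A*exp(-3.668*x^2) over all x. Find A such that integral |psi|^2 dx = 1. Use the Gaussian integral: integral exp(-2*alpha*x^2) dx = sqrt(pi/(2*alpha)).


integral |psi|^2 dx = A^2 * sqrt(pi/(2*alpha)) = 1
A^2 = sqrt(2*alpha/pi)
= sqrt(2 * 3.668 / pi)
= 1.52811
A = sqrt(1.52811)
= 1.2362

1.2362


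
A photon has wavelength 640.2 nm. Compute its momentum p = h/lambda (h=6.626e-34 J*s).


p = h / lambda
= 6.626e-34 / (640.2e-9)
= 6.626e-34 / 6.4020e-07
= 1.0350e-27 kg*m/s

1.0350e-27


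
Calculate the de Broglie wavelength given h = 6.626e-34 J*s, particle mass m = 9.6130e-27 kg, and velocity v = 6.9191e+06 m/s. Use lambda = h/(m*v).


lambda = h / (m * v)
= 6.626e-34 / (9.6130e-27 * 6.9191e+06)
= 6.626e-34 / 6.6513e-20
= 9.9619e-15 m

9.9619e-15


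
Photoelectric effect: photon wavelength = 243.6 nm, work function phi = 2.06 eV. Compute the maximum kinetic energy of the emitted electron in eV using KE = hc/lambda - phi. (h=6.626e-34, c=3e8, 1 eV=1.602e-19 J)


E_photon = hc / lambda
= (6.626e-34)(3e8) / (243.6e-9)
= 8.1601e-19 J
= 5.0937 eV
KE = E_photon - phi
= 5.0937 - 2.06
= 3.0337 eV

3.0337


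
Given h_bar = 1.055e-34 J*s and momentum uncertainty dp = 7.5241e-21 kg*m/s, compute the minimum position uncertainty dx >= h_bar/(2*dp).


dx = h_bar / (2 * dp)
= 1.055e-34 / (2 * 7.5241e-21)
= 1.055e-34 / 1.5048e-20
= 7.0108e-15 m

7.0108e-15


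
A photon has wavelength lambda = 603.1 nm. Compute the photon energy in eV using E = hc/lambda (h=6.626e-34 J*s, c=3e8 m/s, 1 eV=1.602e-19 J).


E = hc / lambda
= (6.626e-34)(3e8) / (603.1e-9)
= 1.9878e-25 / 6.0310e-07
= 3.2960e-19 J
Converting to eV: 3.2960e-19 / 1.602e-19
= 2.0574 eV

2.0574


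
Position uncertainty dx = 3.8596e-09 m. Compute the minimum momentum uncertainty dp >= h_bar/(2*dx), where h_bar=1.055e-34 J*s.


dp = h_bar / (2 * dx)
= 1.055e-34 / (2 * 3.8596e-09)
= 1.055e-34 / 7.7192e-09
= 1.3667e-26 kg*m/s

1.3667e-26


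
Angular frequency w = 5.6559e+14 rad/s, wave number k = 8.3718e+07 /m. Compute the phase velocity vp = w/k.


vp = w / k
= 5.6559e+14 / 8.3718e+07
= 6.7559e+06 m/s

6.7559e+06


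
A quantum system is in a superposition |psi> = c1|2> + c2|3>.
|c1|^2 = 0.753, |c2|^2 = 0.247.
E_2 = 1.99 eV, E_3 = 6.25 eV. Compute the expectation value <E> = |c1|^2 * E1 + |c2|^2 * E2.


<E> = |c1|^2 * E1 + |c2|^2 * E2
= 0.753 * 1.99 + 0.247 * 6.25
= 1.4985 + 1.5437
= 3.0422 eV

3.0422


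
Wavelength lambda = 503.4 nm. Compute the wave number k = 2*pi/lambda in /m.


k = 2 * pi / lambda
= 6.2832 / (503.4e-9)
= 6.2832 / 5.0340e-07
= 1.2481e+07 /m

1.2481e+07


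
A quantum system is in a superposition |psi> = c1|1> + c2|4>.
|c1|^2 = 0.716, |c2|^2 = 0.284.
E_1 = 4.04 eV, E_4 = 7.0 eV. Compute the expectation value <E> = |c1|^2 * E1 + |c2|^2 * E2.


<E> = |c1|^2 * E1 + |c2|^2 * E2
= 0.716 * 4.04 + 0.284 * 7.0
= 2.8926 + 1.988
= 4.8806 eV

4.8806


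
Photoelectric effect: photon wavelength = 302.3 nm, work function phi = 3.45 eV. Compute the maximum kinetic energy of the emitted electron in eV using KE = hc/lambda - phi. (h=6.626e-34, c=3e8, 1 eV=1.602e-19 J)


E_photon = hc / lambda
= (6.626e-34)(3e8) / (302.3e-9)
= 6.5756e-19 J
= 4.1046 eV
KE = E_photon - phi
= 4.1046 - 3.45
= 0.6546 eV

0.6546


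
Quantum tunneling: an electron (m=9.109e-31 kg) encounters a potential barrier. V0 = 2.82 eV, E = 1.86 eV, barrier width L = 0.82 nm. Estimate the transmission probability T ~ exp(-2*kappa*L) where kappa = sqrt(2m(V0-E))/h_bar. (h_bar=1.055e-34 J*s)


V0 - E = 0.96 eV = 1.5379e-19 J
kappa = sqrt(2 * m * (V0-E)) / h_bar
= sqrt(2 * 9.109e-31 * 1.5379e-19) / 1.055e-34
= 5.0172e+09 /m
2*kappa*L = 2 * 5.0172e+09 * 0.82e-9
= 8.2283
T = exp(-8.2283) = 2.669975e-04

2.669975e-04


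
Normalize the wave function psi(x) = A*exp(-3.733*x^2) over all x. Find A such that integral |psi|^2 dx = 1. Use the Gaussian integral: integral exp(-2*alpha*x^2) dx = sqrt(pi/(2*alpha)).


integral |psi|^2 dx = A^2 * sqrt(pi/(2*alpha)) = 1
A^2 = sqrt(2*alpha/pi)
= sqrt(2 * 3.733 / pi)
= 1.541591
A = sqrt(1.541591)
= 1.2416

1.2416


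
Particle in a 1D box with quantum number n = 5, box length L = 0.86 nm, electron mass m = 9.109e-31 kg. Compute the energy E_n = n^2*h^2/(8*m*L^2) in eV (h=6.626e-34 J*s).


E = n^2 * h^2 / (8 * m * L^2)
= 5^2 * (6.626e-34)^2 / (8 * 9.109e-31 * (0.86e-9)^2)
= 25 * 4.3904e-67 / (8 * 9.109e-31 * 7.3960e-19)
= 2.0365e-18 J
= 12.7123 eV

12.7123


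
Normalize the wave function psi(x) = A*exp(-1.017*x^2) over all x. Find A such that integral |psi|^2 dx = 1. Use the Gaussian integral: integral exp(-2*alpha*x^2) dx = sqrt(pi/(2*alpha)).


integral |psi|^2 dx = A^2 * sqrt(pi/(2*alpha)) = 1
A^2 = sqrt(2*alpha/pi)
= sqrt(2 * 1.017 / pi)
= 0.804638
A = sqrt(0.804638)
= 0.897

0.897


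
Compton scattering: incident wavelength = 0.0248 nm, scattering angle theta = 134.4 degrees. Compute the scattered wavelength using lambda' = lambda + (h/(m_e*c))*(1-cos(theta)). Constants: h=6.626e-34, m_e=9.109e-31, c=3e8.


Compton wavelength: h/(m_e*c) = 2.4247e-12 m
d_lambda = 2.4247e-12 * (1 - cos(134.4 deg))
= 2.4247e-12 * 1.699663
= 4.1212e-12 m = 0.004121 nm
lambda' = 0.0248 + 0.004121
= 0.028921 nm

0.028921


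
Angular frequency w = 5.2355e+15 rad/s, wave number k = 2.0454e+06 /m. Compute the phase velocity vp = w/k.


vp = w / k
= 5.2355e+15 / 2.0454e+06
= 2.5596e+09 m/s

2.5596e+09


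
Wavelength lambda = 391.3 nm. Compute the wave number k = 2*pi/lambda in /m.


k = 2 * pi / lambda
= 6.2832 / (391.3e-9)
= 6.2832 / 3.9130e-07
= 1.6057e+07 /m

1.6057e+07


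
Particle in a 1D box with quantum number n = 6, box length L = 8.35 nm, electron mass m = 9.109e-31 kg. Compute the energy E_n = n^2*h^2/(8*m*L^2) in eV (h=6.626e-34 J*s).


E = n^2 * h^2 / (8 * m * L^2)
= 6^2 * (6.626e-34)^2 / (8 * 9.109e-31 * (8.35e-9)^2)
= 36 * 4.3904e-67 / (8 * 9.109e-31 * 6.9723e-17)
= 3.1108e-20 J
= 0.1942 eV

0.1942


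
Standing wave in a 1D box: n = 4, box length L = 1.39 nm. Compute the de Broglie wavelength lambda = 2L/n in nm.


lambda = 2L / n
= 2 * 1.39 / 4
= 2.78 / 4
= 0.695 nm

0.695


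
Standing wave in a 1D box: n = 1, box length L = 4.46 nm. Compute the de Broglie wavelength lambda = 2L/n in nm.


lambda = 2L / n
= 2 * 4.46 / 1
= 8.92 / 1
= 8.92 nm

8.92


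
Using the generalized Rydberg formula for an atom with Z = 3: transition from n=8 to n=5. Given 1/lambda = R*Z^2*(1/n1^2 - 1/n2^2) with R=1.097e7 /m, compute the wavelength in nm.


1/lambda = R * Z^2 * (1/n1^2 - 1/n2^2)
= 1.097e7 * 3^2 * (1/5^2 - 1/8^2)
= 1.097e7 * 9 * (0.04 - 0.015625)
= 2.4065e+06 /m
lambda = 1 / 2.4065e+06
= 415.5337 nm

415.5337


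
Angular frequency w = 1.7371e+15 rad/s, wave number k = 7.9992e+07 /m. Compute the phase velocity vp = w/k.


vp = w / k
= 1.7371e+15 / 7.9992e+07
= 2.1716e+07 m/s

2.1716e+07


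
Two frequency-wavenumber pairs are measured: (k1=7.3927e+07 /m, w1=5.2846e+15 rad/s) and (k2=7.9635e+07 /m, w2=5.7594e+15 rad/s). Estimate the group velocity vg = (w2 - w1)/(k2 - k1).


vg = (w2 - w1) / (k2 - k1)
= (5.7594e+15 - 5.2846e+15) / (7.9635e+07 - 7.3927e+07)
= 4.7480e+14 / 5.7080e+06
= 8.3181e+07 m/s

8.3181e+07


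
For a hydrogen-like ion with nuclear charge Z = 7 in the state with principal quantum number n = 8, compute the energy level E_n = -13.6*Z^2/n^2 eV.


E_n = -13.6 * Z^2 / n^2
= -13.6 * 7^2 / 8^2
= -13.6 * 49 / 64
= -10.4125 eV

-10.4125


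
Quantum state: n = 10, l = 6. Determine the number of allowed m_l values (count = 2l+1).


m_l ranges from -l to +l in integer steps
So m_l goes from -6 to +6
Count = 2l + 1 = 2*6 + 1
= 13

13


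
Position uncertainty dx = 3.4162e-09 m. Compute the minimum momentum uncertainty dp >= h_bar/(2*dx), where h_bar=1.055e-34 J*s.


dp = h_bar / (2 * dx)
= 1.055e-34 / (2 * 3.4162e-09)
= 1.055e-34 / 6.8324e-09
= 1.5441e-26 kg*m/s

1.5441e-26


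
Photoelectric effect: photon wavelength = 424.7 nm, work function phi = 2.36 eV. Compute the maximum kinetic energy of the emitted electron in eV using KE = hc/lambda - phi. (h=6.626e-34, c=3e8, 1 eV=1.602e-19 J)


E_photon = hc / lambda
= (6.626e-34)(3e8) / (424.7e-9)
= 4.6805e-19 J
= 2.9216 eV
KE = E_photon - phi
= 2.9216 - 2.36
= 0.5616 eV

0.5616


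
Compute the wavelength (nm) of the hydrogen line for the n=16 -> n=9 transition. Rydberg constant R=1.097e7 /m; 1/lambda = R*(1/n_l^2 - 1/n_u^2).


1/lambda = R * (1/n_l^2 - 1/n_u^2)
= 1.097e7 * (1/9^2 - 1/16^2)
= 1.097e7 * (0.012346 - 0.003906)
= 1.097e7 * 0.008439
= 9.2581e+04 /m
lambda = 1 / 9.2581e+04 = 10801.4064 nm

10801.4064


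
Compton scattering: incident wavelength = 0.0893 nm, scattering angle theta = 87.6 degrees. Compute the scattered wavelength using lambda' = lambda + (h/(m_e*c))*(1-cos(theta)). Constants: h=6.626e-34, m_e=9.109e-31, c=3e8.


Compton wavelength: h/(m_e*c) = 2.4247e-12 m
d_lambda = 2.4247e-12 * (1 - cos(87.6 deg))
= 2.4247e-12 * 0.958124
= 2.3232e-12 m = 0.002323 nm
lambda' = 0.0893 + 0.002323
= 0.091623 nm

0.091623


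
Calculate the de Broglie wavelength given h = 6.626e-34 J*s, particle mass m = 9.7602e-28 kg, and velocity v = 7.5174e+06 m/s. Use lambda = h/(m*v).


lambda = h / (m * v)
= 6.626e-34 / (9.7602e-28 * 7.5174e+06)
= 6.626e-34 / 7.3371e-21
= 9.0308e-14 m

9.0308e-14


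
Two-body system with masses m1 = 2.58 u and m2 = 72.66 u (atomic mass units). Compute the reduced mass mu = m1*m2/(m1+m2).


mu = m1 * m2 / (m1 + m2)
= 2.58 * 72.66 / (2.58 + 72.66)
= 187.4628 / 75.24
= 2.4915 u

2.4915


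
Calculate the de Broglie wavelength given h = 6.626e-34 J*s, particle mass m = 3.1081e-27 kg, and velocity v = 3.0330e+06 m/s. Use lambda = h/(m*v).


lambda = h / (m * v)
= 6.626e-34 / (3.1081e-27 * 3.0330e+06)
= 6.626e-34 / 9.4269e-21
= 7.0288e-14 m

7.0288e-14


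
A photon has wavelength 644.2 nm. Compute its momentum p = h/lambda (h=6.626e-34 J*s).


p = h / lambda
= 6.626e-34 / (644.2e-9)
= 6.626e-34 / 6.4420e-07
= 1.0286e-27 kg*m/s

1.0286e-27


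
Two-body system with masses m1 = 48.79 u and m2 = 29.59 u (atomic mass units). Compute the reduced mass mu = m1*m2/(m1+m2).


mu = m1 * m2 / (m1 + m2)
= 48.79 * 29.59 / (48.79 + 29.59)
= 1443.6961 / 78.38
= 18.4192 u

18.4192


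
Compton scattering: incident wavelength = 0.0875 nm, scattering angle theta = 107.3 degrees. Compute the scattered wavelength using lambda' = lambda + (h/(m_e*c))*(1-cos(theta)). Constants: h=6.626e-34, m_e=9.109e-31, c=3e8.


Compton wavelength: h/(m_e*c) = 2.4247e-12 m
d_lambda = 2.4247e-12 * (1 - cos(107.3 deg))
= 2.4247e-12 * 1.297375
= 3.1458e-12 m = 0.003146 nm
lambda' = 0.0875 + 0.003146
= 0.090646 nm

0.090646


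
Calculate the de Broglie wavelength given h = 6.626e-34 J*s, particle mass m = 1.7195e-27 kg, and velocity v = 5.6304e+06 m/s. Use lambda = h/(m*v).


lambda = h / (m * v)
= 6.626e-34 / (1.7195e-27 * 5.6304e+06)
= 6.626e-34 / 9.6815e-21
= 6.8440e-14 m

6.8440e-14


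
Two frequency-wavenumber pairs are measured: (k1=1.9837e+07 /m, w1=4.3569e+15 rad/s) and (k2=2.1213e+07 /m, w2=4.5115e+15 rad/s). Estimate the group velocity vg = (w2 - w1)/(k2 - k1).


vg = (w2 - w1) / (k2 - k1)
= (4.5115e+15 - 4.3569e+15) / (2.1213e+07 - 1.9837e+07)
= 1.5460e+14 / 1.3760e+06
= 1.1235e+08 m/s

1.1235e+08


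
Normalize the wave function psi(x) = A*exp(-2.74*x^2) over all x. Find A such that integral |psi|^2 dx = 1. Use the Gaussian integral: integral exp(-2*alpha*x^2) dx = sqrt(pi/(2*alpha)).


integral |psi|^2 dx = A^2 * sqrt(pi/(2*alpha)) = 1
A^2 = sqrt(2*alpha/pi)
= sqrt(2 * 2.74 / pi)
= 1.320734
A = sqrt(1.320734)
= 1.1492

1.1492


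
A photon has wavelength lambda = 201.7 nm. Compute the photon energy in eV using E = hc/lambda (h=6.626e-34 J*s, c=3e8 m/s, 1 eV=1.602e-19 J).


E = hc / lambda
= (6.626e-34)(3e8) / (201.7e-9)
= 1.9878e-25 / 2.0170e-07
= 9.8552e-19 J
Converting to eV: 9.8552e-19 / 1.602e-19
= 6.1518 eV

6.1518


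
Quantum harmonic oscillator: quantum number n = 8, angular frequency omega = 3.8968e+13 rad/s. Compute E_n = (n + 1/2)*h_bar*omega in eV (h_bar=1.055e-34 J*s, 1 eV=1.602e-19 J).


E = (n + 1/2) * h_bar * omega
= (8 + 0.5) * 1.055e-34 * 3.8968e+13
= 8.5 * 4.1111e-21
= 3.4945e-20 J
= 0.2181 eV

0.2181


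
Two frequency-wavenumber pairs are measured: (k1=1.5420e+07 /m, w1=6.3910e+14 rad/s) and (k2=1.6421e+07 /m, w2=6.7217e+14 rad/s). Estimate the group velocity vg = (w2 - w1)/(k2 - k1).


vg = (w2 - w1) / (k2 - k1)
= (6.7217e+14 - 6.3910e+14) / (1.6421e+07 - 1.5420e+07)
= 3.3070e+13 / 1.0010e+06
= 3.3037e+07 m/s

3.3037e+07


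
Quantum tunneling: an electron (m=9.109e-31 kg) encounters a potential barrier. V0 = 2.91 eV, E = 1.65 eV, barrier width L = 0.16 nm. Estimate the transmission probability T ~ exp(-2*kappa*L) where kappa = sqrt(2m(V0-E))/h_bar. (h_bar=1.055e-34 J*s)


V0 - E = 1.26 eV = 2.0185e-19 J
kappa = sqrt(2 * m * (V0-E)) / h_bar
= sqrt(2 * 9.109e-31 * 2.0185e-19) / 1.055e-34
= 5.7480e+09 /m
2*kappa*L = 2 * 5.7480e+09 * 0.16e-9
= 1.8394
T = exp(-1.8394) = 1.589207e-01

1.589207e-01


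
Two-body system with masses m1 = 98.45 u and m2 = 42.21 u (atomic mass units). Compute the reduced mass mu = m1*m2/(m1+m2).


mu = m1 * m2 / (m1 + m2)
= 98.45 * 42.21 / (98.45 + 42.21)
= 4155.5745 / 140.66
= 29.5434 u

29.5434


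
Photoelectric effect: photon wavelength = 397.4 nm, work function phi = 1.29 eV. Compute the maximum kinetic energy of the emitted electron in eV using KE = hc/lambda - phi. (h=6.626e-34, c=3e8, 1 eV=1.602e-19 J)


E_photon = hc / lambda
= (6.626e-34)(3e8) / (397.4e-9)
= 5.0020e-19 J
= 3.1224 eV
KE = E_photon - phi
= 3.1224 - 1.29
= 1.8324 eV

1.8324
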